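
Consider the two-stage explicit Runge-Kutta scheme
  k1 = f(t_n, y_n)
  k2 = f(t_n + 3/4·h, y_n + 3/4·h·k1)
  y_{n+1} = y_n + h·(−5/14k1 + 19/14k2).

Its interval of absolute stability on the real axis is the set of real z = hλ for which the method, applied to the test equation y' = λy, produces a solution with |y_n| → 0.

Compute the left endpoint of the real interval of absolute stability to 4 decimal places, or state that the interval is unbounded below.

left endpoint -0.9825.

On y'=λy, z=hλ:
  k1=λy_n ⇒ h·k1=z·y_n;  k2=λ(1+3/4z)y_n ⇒ h·k2=z(1+3/4z)y_n
  y_{n+1}/y_n = 1 − 5/14z + 19/14z(1+3/4z) = 1 + z + 57/56z²
  Hence R(z) = 1 + z + 57/56z².

Boundary: |R(x)|=1, x<0.
x=-0.72: |R|=0.8077
R=1: x+57/56x²=0 ⇒ x=−56/57=-0.9825; min R=1−1/(4·57/56)=0.7544>−1
Confirm numerically:
  x=-0.865: |R|=0.89659 <1
  x=-0.463: |R|=0.75520 <1
  x=-0.442: |R|=0.75685 <1
  x=-0.400: |R|=0.76286 <1
  x=-1.245: |R|=1.33270 >1
  x=-1.204: |R|=1.27150 >1
So |R|<1 on (-0.9825, 0).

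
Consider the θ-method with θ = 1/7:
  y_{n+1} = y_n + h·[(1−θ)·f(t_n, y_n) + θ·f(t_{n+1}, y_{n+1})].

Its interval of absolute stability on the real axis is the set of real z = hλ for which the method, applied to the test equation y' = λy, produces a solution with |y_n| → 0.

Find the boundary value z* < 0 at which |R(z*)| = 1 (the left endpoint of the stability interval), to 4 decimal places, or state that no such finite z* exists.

z* = -2.8000.

On y'=λy, z=hλ:
  y_{n+1} = y_n + z·[6/7·y_n + 1/7·y_{n+1}] ⇒ (1 − 1/7z)y_{n+1} = (1 + 6/7z)y_n
  Hence R(z) = (1 + 6/7z)/(1 − 1/7z).

Find x<0 with |R(x)|<1.
x=-0.5: |R|=0.5333
R=−1: 1+6/7x = −1+1/7x ⇒ -5/7x=2 ⇒ x=2/(-5/7)=-2.8000
Confirm numerically:
  x=-2.665: |R|=0.93016 <1
  x=-2.586: |R|=0.88838 <1
  x=-1.994: |R|=0.55192 <1
  x=-1.951: |R|=0.52575 <1
  x=-3.211: |R|=1.20125 >1
  x=-2.987: |R|=1.09362 >1
Interval (-2.8000, 0).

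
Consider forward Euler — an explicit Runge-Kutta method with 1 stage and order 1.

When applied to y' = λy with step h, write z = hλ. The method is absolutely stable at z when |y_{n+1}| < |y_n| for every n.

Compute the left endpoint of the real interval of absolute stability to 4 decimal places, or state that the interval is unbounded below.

Test eqn y'=λy, z=hλ:
  order 1, 1-stage ⇒ R(z)=1+z
  (e.g. R(-1.05)=-0.05000, |R|=0.05000)

Need |R(x)|<1, x<0.
x=-1.05: |R|=0.0500
|R(-1.41)|=0.4100 |R(-1.4)|=0.4000 |R(-0.81)|=0.1900
Bisect:
  x_lo=-2.6731 |R|=1.6731  x_hi=-0.2748 |R|=0.7252
  mid=-1.47395 |R|=0.47395 →hi
  mid=-2.07351 |R|=1.07351 →lo
  mid=-1.77373 |R|=0.77373 →hi
  mid=-1.92362 |R|=0.92362 →hi
  mid=-1.99857 |R|=0.99857 →hi
  mid=-2.03604 |R|=1.03604 →lo
  mid=-2.01730 |R|=1.01730 →lo
  mid=-2.00794 |R|=1.00794 →lo
  ...
  [-2.00003,-1.99988] ⇒ x*=-2.0000
Stable set (-2.0000, 0).

z* = -2.0000.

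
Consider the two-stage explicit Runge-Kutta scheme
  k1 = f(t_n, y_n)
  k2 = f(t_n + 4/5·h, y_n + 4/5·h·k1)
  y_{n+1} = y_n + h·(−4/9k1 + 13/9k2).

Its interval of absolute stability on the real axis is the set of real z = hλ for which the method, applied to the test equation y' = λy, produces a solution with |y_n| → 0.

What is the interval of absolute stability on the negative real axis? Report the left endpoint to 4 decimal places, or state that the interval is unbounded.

Test eqn y'=λy, z=hλ:
  k1=λy_n ⇒ h·k1=z·y_n;  k2=λ(1+4/5z)y_n ⇒ h·k2=z(1+4/5z)y_n
  y_{n+1}/y_n = 1 − 4/9z + 13/9z(1+4/5z) = 1 + z + 52/45z²
  Hence R(z) = 1 + z + 52/45z².

Solve |R(x)|<1 on ℝ⁻.
x=-1.77: |R|=2.8502
R=1: x+52/45x²=0 ⇒ x=−45/52=-0.8654; min R=1−1/(4·52/45)=0.7837>−1
Confirm numerically:
  x=-0.770: |R|=0.91513 <1
  x=-0.710: |R|=0.87252 <1
  x=-0.701: |R|=0.86684 <1
  x=-0.599: |R|=0.81561 <1
  x=-1.149: |R|=1.37657 >1
  x=-1.130: |R|=1.34553 >1
  x=-1.009: |R|=1.16745 >1
Stable set (-0.8654, 0).

z∈(-0.8654,0).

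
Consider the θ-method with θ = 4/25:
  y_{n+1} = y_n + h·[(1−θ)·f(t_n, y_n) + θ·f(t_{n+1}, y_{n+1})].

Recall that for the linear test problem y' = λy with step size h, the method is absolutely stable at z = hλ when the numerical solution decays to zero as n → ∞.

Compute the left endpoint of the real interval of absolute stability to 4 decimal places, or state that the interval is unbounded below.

Test eqn y'=λy, z=hλ:
  y_{n+1} = y_n + z·[21/25·y_n + 4/25·y_{n+1}] ⇒ (1 − 4/25z)y_{n+1} = (1 + 21/25z)y_n
  ⇒ R(z) = (1 + 21/25z)/(1 − 4/25z).

Boundary: |R(x)|=1, x<0.
x=-1.37: |R|=0.1237
R=−1: 1+21/25x = −1+4/25x ⇒ -17/25x=2 ⇒ x=2/(-17/25)=-2.9412
Confirm numerically:
  x=-2.178: |R|=0.61515 <1
  x=-1.964: |R|=0.49440 <1
  x=-1.743: |R|=0.36291 <1
  x=-1.723: |R|=0.35065 <1
  x=-3.493: |R|=1.24071 >1
  x=-3.240: |R|=1.13383 >1
  x=-3.059: |R|=1.05379 >1
Interval (-2.9412, 0).

left endpoint -2.9412.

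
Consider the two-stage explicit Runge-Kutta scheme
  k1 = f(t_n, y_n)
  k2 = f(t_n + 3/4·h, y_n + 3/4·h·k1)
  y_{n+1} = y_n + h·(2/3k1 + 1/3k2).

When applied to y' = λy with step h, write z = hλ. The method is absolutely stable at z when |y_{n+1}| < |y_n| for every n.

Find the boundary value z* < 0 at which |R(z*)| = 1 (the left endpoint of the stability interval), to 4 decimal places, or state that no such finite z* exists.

With y'=λy (z=hλ):
  k1=λy_n ⇒ h·k1=z·y_n;  k2=λ(1+3/4z)y_n ⇒ h·k2=z(1+3/4z)y_n
  y_{n+1}/y_n = 1 + 2/3z + 1/3z(1+3/4z) = 1 + z + 1/4z²
  Hence R(z) = 1 + z + 1/4z².

Boundary: |R(x)|=1, x<0.
x=-0.74: |R|=0.3969
R=1: x+1/4x²=0 ⇒ x=−4=-4.0000; min R=1−1/(4·1/4)=0.0000>−1
Confirm numerically:
  x=-3.525: |R|=0.58141 <1
  x=-3.291: |R|=0.41667 <1
  x=-1.962: |R|=0.00036 <1
  x=-1.604: |R|=0.03920 <1
  x=-4.449: |R|=1.49940 >1
  x=-4.397: |R|=1.43640 >1
  x=-4.101: |R|=1.10355 >1
Interval (-4.0000, 0).

z* = -4.0000.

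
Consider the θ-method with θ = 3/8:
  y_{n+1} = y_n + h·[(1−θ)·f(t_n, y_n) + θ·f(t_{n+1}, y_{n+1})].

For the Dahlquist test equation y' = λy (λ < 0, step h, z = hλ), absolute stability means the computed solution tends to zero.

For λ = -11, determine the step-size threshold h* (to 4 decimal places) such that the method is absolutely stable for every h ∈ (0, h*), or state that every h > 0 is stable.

Test eqn y'=λy, z=hλ:
  y_{n+1} = y_n + z·[5/8·y_n + 3/8·y_{n+1}] ⇒ (1 − 3/8z)y_{n+1} = (1 + 5/8z)y_n
  R(z) = (1 + 5/8z)/(1 − 3/8z).

Need |R(x)|<1, x<0.
x=-0.54: |R|=0.5509
R=−1: 1+5/8x = −1+3/8x ⇒ -1/4x=2 ⇒ x=2/(-1/4)=-8.0000
Confirm numerically:
  x=-7.721: |R|=0.98209 <1
  x=-7.355: |R|=0.95709 <1
  x=-6.760: |R|=0.91231 <1
  x=-5.253: |R|=0.76876 <1
  x=-8.554: |R|=1.03292 >1
  x=-8.479: |R|=1.02865 >1
  x=-8.166: |R|=1.01022 >1
Interval (-8.0000, 0).

(-8.0000,0); λ=-11 ⇒ h* = (8)/11 = 0.7273.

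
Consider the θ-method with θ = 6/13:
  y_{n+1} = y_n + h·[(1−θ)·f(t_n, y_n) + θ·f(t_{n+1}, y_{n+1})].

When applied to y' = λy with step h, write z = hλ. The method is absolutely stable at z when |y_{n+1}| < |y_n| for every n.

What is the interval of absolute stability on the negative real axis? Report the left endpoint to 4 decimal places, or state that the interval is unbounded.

Set f=λy, z=hλ:
  y_{n+1} = y_n + z·[7/13·y_n + 6/13·y_{n+1}] ⇒ (1 − 6/13z)y_{n+1} = (1 + 7/13z)y_n
  ⇒ R(z) = (1 + 7/13z)/(1 − 6/13z).

Need |R(x)|<1, x<0.
x=-0.67: |R|=0.4882
R=−1: 1+7/13x = −1+6/13x ⇒ -1/13x=2 ⇒ x=2/(-1/13)=-26.0000
Confirm numerically:
  x=-24.095: |R|=0.98791 <1
  x=-22.530: |R|=0.97658 <1
  x=-22.397: |R|=0.97555 <1
  x=-15.921: |R|=0.90713 <1
  x=-26.450: |R|=1.00262 >1
  x=-26.395: |R|=1.00230 >1
  x=-26.213: |R|=1.00125 >1
Interval (-26.0000, 0).

z∈(-26.0000,0).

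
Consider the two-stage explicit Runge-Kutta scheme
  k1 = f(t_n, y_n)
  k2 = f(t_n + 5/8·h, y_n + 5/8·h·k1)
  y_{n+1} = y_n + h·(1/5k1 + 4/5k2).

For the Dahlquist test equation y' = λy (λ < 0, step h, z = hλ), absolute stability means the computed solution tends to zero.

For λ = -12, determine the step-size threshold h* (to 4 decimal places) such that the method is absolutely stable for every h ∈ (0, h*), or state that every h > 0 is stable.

With y'=λy (z=hλ):
  k1=λy_n ⇒ h·k1=z·y_n;  k2=λ(1+5/8z)y_n ⇒ h·k2=z(1+5/8z)y_n
  y_{n+1}/y_n = 1 + 1/5z + 4/5z(1+5/8z) = 1 + z + 1/2z²
  R(z) = 1 + z + 1/2z².

Solve |R(x)|<1 on ℝ⁻.
x=-0.32: |R|=0.7312
R=1: x+1/2x²=0 ⇒ x=−2=-2.0000; min R=1−1/(4·1/2)=0.5000>−1
Confirm numerically:
  x=-1.897: |R|=0.90230 <1
  x=-1.686: |R|=0.73530 <1
  x=-1.455: |R|=0.60351 <1
  x=-2.276: |R|=1.31409 >1
  x=-2.212: |R|=1.23447 >1
  x=-2.037: |R|=1.03768 >1
Interval (-2.0000, 0).

(-2.0000,0); λ=-12 ⇒ h* = (2)/12 = 0.1667.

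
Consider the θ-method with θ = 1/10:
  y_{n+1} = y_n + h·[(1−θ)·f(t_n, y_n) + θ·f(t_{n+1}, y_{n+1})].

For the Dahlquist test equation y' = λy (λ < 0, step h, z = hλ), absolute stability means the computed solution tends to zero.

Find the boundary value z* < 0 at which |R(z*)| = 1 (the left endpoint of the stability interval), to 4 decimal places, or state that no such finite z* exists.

Set f=λy, z=hλ:
  y_{n+1} = y_n + z·[9/10·y_n + 1/10·y_{n+1}] ⇒ (1 − 1/10z)y_{n+1} = (1 + 9/10z)y_n
  Hence R(z) = (1 + 9/10z)/(1 − 1/10z).

Need |R(x)|<1, x<0.
x=-0.39: |R|=0.6246
R=−1: 1+9/10x = −1+1/10x ⇒ -4/5x=2 ⇒ x=2/(-4/5)=-2.5000
Confirm numerically:
  x=-1.522: |R|=0.32095 <1
  x=-1.106: |R|=0.00414 <1
  x=-1.069: |R|=0.03424 <1
  x=-1.010: |R|=0.08265 <1
  x=-3.091: |R|=1.36116 >1
  x=-2.937: |R|=1.27023 >1
  x=-2.895: |R|=1.24506 >1
Interval (-2.5000, 0).

z* = -2.5000.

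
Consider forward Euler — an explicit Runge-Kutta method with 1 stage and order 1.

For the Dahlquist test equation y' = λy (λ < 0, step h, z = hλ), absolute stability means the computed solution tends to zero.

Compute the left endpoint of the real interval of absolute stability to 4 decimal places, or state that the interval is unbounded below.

Set f=λy, z=hλ:
  order 1, 1-stage ⇒ R(z)=1+z
  (e.g. R(-0.7)=0.30000, |R|=0.30000)

Find x<0 with |R(x)|<1.
x=-0.7: |R|=0.3000
|R(-1.8)|=0.8000 |R(-1.44)|=0.4400 |R(-1.35)|=0.3500
Bisect:
  x_lo=-2.3596 |R|=1.3596  x_hi=-0.3145 |R|=0.6855
  mid=-1.33704 |R|=0.33704 →hi
  mid=-1.84832 |R|=0.84832 →hi
  mid=-2.10395 |R|=1.10395 →lo
  mid=-1.97613 |R|=0.97613 →hi
  mid=-2.04004 |R|=1.04004 →lo
  mid=-2.00809 |R|=1.00809 →lo
  mid=-1.99211 |R|=0.99211 →hi
  mid=-2.00010 |R|=1.00010 →lo
  mid=-1.99611 |R|=0.99611 →hi
  ...
  [-2.00010,-1.99998] ⇒ x*=-2.0000
So |R|<1 on (-2.0000, 0).

left endpoint -2.0000.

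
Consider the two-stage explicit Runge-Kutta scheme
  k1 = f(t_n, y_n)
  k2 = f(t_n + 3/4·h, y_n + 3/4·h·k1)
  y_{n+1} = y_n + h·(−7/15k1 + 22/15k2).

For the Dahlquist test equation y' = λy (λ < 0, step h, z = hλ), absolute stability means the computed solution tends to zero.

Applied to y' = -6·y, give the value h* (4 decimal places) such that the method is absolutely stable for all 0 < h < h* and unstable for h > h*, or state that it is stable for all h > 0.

On y'=λy, z=hλ:
  k1=λy_n ⇒ h·k1=z·y_n;  k2=λ(1+3/4z)y_n ⇒ h·k2=z(1+3/4z)y_n
  y_{n+1}/y_n = 1 − 7/15z + 22/15z(1+3/4z) = 1 + z + 11/10z²
  R(z) = 1 + z + 11/10z².

Solve |R(x)|<1 on ℝ⁻.
x=-0.6: |R|=0.7960
R=1: x+11/10x²=0 ⇒ x=−10/11=-0.9091; min R=1−1/(4·11/10)=0.7727>−1
Confirm numerically:
  x=-0.856: |R|=0.95001 <1
  x=-0.772: |R|=0.88358 <1
  x=-0.696: |R|=0.83686 <1
  x=-1.218: |R|=1.41388 >1
  x=-1.102: |R|=1.23384 >1
So |R|<1 on (-0.9091, 0).

(-0.9091,0); λ=-6 ⇒ h* = (10/11)/6 = 0.1515.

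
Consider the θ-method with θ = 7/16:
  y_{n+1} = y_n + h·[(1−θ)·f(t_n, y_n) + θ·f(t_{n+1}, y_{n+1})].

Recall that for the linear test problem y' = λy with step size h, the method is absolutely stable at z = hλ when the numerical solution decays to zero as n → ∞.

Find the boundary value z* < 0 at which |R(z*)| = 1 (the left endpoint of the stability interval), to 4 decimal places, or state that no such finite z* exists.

left endpoint -16.0000.

On y'=λy, z=hλ:
  y_{n+1} = y_n + z·[9/16·y_n + 7/16·y_{n+1}] ⇒ (1 − 7/16z)y_{n+1} = (1 + 9/16z)y_n
  R(z) = (1 + 9/16z)/(1 − 7/16z).

Solve |R(x)|<1 on ℝ⁻.
x=-0.39: |R|=0.6668
R=−1: 1+9/16x = −1+7/16x ⇒ -1/8x=2 ⇒ x=2/(-1/8)=-16.0000
Confirm numerically:
  x=-15.798: |R|=0.99681 <1
  x=-13.769: |R|=0.96030 <1
  x=-12.857: |R|=0.94070 <1
  x=-12.617: |R|=0.93514 <1
  x=-16.297: |R|=1.00457 >1
  x=-16.024: |R|=1.00037 >1
So |R|<1 on (-16.0000, 0).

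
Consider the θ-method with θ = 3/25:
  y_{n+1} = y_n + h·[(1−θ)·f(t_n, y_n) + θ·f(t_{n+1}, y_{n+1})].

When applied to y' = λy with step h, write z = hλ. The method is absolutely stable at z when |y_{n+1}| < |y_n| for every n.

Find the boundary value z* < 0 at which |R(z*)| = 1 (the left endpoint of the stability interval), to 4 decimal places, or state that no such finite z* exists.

z* = -2.6316.

On y'=λy, z=hλ:
  y_{n+1} = y_n + z·[22/25·y_n + 3/25·y_{n+1}] ⇒ (1 − 3/25z)y_{n+1} = (1 + 22/25z)y_n
  so R(z) = (1 + 22/25z)/(1 − 3/25z).

Solve |R(x)|<1 on ℝ⁻.
x=-0.53: |R|=0.5017
R=−1: 1+22/25x = −1+3/25x ⇒ -19/25x=2 ⇒ x=2/(-19/25)=-2.6316
Confirm numerically:
  x=-2.223: |R|=0.75487 <1
  x=-1.818: |R|=0.49241 <1
  x=-1.586: |R|=0.33241 <1
  x=-3.209: |R|=1.31683 >1
  x=-2.862: |R|=1.13035 >1
  x=-2.693: |R|=1.03528 >1
Interval (-2.6316, 0).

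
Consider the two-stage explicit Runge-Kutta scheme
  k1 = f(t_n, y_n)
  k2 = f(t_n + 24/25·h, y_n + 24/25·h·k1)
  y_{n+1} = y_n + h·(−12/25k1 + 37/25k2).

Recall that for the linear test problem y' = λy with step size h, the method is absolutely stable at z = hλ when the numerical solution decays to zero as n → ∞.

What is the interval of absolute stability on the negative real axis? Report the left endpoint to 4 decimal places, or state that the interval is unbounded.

With y'=λy (z=hλ):
  k1=λy_n ⇒ h·k1=z·y_n;  k2=λ(1+24/25z)y_n ⇒ h·k2=z(1+24/25z)y_n
  y_{n+1}/y_n = 1 − 12/25z + 37/25z(1+24/25z) = 1 + z + 888/625z²
  R(z) = 1 + z + 888/625z².

Solve |R(x)|<1 on ℝ⁻.
x=-1.08: |R|=1.5772
R=1: x+888/625x²=0 ⇒ x=−625/888=-0.7038; min R=1−1/(4·888/625)=0.8240>−1
Confirm numerically:
  x=-0.598: |R|=0.91008 <1
  x=-0.407: |R|=0.82835 <1
  x=-1.204: |R|=1.85561 >1
  x=-0.839: |R|=1.16113 >1
Stable set (-0.7038, 0).

(-0.7038, 0).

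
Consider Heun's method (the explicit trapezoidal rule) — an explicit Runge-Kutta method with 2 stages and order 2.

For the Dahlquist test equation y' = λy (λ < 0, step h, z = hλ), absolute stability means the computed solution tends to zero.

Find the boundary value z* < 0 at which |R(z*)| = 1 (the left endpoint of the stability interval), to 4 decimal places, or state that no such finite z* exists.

Test eqn y'=λy, z=hλ:
  order 2, 2-stage ⇒ R(z)=1+z+z^2/2
  (e.g. R(-1.65)=0.71125, |R|=0.71125)

Find x<0 with |R(x)|<1.
x=-1.65: |R|=0.7112
|R(-1.43)|=0.5924 |R(-1.24)|=0.5288 |R(-1.21)|=0.5221
Bisect:
  x_lo=-2.3224 |R|=1.3744  x_hi=-0.1000 |R|=0.9050
  mid=-1.21124 |R|=0.52231 →hi
  mid=-1.76684 |R|=0.79403 →hi
  mid=-2.04465 |R|=1.04564 →lo
  mid=-1.90575 |R|=0.91019 →hi
  mid=-1.97520 |R|=0.97550 →hi
  mid=-2.00992 |R|=1.00997 →lo
  mid=-1.99256 |R|=0.99259 →hi
  mid=-2.00124 |R|=1.00124 →lo
  ...
  [-2.00002,-1.99988] ⇒ x*=-2.0000
So |R|<1 on (-2.0000, 0).

left endpoint -2.0000.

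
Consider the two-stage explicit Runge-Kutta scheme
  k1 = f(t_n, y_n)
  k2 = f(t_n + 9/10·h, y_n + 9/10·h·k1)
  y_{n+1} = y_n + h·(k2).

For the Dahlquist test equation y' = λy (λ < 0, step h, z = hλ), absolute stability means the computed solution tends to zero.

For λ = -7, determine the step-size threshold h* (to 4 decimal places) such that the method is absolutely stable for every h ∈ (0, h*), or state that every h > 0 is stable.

Test eqn y'=λy, z=hλ:
  k1=λy_n ⇒ h·k1=z·y_n;  k2=λ(1+9/10z)y_n ⇒ h·k2=z(1+9/10z)y_n
  y_{n+1}/y_n = 1 + z(1+9/10z) = 1 + z + 9/10z²
  ⇒ R(z) = 1 + z + 9/10z².

Solve |R(x)|<1 on ℝ⁻.
x=-0.73: |R|=0.7496
R=1: x+9/10x²=0 ⇒ x=−10/9=-1.1111; min R=1−1/(4·9/10)=0.7222>−1
Confirm numerically:
  x=-1.056: |R|=0.94762 <1
  x=-0.924: |R|=0.84440 <1
  x=-0.750: |R|=0.75625 <1
  x=-0.454: |R|=0.73150 <1
  x=-1.539: |R|=1.59267 >1
  x=-1.527: |R|=1.57156 >1
  x=-1.202: |R|=1.09832 >1
Stable set (-1.1111, 0).

(-1.1111,0); λ=-7 ⇒ h* = (10/9)/7 = 0.1587.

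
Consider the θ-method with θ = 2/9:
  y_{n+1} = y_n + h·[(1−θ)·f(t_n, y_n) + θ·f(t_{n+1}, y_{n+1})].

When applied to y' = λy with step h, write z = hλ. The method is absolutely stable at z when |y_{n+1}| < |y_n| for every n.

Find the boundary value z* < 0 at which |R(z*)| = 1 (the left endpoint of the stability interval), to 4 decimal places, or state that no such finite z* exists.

On y'=λy, z=hλ:
  y_{n+1} = y_n + z·[7/9·y_n + 2/9·y_{n+1}] ⇒ (1 − 2/9z)y_{n+1} = (1 + 7/9z)y_n
  Hence R(z) = (1 + 7/9z)/(1 − 2/9z).

Need |R(x)|<1, x<0.
x=-0.5: |R|=0.5500
R=−1: 1+7/9x = −1+2/9x ⇒ -5/9x=2 ⇒ x=2/(-5/9)=-3.6000
Confirm numerically:
  x=-3.537: |R|=0.98040 <1
  x=-3.224: |R|=0.87830 <1
  x=-3.185: |R|=0.86500 <1
  x=-1.950: |R|=0.36047 <1
  x=-4.151: |R|=1.15923 >1
  x=-3.791: |R|=1.05759 >1
  x=-3.660: |R|=1.01838 >1
Stable set (-3.6000, 0).

z* = -3.6000.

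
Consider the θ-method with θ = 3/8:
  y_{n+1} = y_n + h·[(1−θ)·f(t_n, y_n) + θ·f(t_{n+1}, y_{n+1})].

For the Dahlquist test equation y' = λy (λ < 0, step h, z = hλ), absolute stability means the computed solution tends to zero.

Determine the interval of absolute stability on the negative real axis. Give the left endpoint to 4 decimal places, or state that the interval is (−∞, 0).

With y'=λy (z=hλ):
  y_{n+1} = y_n + z·[5/8·y_n + 3/8·y_{n+1}] ⇒ (1 − 3/8z)y_{n+1} = (1 + 5/8z)y_n
  Hence R(z) = (1 + 5/8z)/(1 − 3/8z).

Boundary: |R(x)|=1, x<0.
x=-0.89: |R|=0.3327
R=−1: 1+5/8x = −1+3/8x ⇒ -1/4x=2 ⇒ x=2/(-1/4)=-8.0000
Confirm numerically:
  x=-7.825: |R|=0.98888 <1
  x=-5.970: |R|=0.84330 <1
  x=-4.221: |R|=0.63423 <1
  x=-8.577: |R|=1.03421 >1
  x=-8.227: |R|=1.01389 >1
Stable set (-8.0000, 0).

(-8.0000, 0).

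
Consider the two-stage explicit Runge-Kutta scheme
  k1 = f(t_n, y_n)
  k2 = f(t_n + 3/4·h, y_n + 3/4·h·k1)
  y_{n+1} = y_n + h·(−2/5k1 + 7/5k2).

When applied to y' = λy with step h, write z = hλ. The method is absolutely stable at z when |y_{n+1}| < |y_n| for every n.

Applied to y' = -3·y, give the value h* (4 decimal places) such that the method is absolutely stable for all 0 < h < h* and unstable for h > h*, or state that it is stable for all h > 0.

With y'=λy (z=hλ):
  k1=λy_n ⇒ h·k1=z·y_n;  k2=λ(1+3/4z)y_n ⇒ h·k2=z(1+3/4z)y_n
  y_{n+1}/y_n = 1 − 2/5z + 7/5z(1+3/4z) = 1 + z + 21/20z²
  R(z) = 1 + z + 21/20z².

Solve |R(x)|<1 on ℝ⁻.
x=-1.2: |R|=1.3120
R=1: x+21/20x²=0 ⇒ x=−20/21=-0.9524; min R=1−1/(4·21/20)=0.7619>−1
Confirm numerically:
  x=-0.700: |R|=0.81450 <1
  x=-0.556: |R|=0.76859 <1
  x=-0.466: |R|=0.76201 <1
  x=-1.488: |R|=1.83685 >1
  x=-1.329: |R|=1.52555 >1
Interval (-0.9524, 0).

(-0.9524,0); λ=-3 ⇒ h* = (20/21)/3 = 0.3175.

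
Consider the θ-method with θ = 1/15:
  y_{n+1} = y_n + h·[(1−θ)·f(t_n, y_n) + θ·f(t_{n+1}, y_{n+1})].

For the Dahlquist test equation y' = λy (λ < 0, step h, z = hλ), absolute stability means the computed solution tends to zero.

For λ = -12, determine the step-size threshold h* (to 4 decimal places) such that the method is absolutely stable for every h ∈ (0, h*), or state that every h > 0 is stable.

On y'=λy, z=hλ:
  y_{n+1} = y_n + z·[14/15·y_n + 1/15·y_{n+1}] ⇒ (1 − 1/15z)y_{n+1} = (1 + 14/15z)y_n
  ⇒ R(z) = (1 + 14/15z)/(1 − 1/15z).

Boundary: |R(x)|=1, x<0.
x=-1.13: |R|=0.0508
R=−1: 1+14/15x = −1+1/15x ⇒ -13/15x=2 ⇒ x=2/(-13/15)=-2.3077
Confirm numerically:
  x=-2.100: |R|=0.84211 <1
  x=-1.570: |R|=0.42124 <1
  x=-1.262: |R|=0.16406 <1
  x=-1.207: |R|=0.11711 <1
  x=-2.878: |R|=1.41470 >1
  x=-2.696: |R|=1.28526 >1
  x=-2.627: |R|=1.23549 >1
Interval (-2.3077, 0).

(-2.3077,0); λ=-12 ⇒ h* = (30/13)/12 = 0.1923.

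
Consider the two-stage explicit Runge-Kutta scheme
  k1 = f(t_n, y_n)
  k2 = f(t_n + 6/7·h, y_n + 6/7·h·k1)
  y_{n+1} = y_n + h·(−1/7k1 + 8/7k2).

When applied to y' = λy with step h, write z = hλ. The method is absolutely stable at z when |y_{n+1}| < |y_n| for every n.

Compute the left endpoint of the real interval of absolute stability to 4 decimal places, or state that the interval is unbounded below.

With y'=λy (z=hλ):
  k1=λy_n ⇒ h·k1=z·y_n;  k2=λ(1+6/7z)y_n ⇒ h·k2=z(1+6/7z)y_n
  y_{n+1}/y_n = 1 − 1/7z + 8/7z(1+6/7z) = 1 + z + 48/49z²
  so R(z) = 1 + z + 48/49z².

Need |R(x)|<1, x<0.
x=-1.05: |R|=1.0300
R=1: x+48/49x²=0 ⇒ x=−49/48=-1.0208; min R=1−1/(4·48/49)=0.7448>−1
Confirm numerically:
  x=-0.981: |R|=0.96172 <1
  x=-0.595: |R|=0.75180 <1
  x=-0.484: |R|=0.74548 <1
  x=-1.591: |R|=1.88862 >1
  x=-1.538: |R|=1.77917 >1
Interval (-1.0208, 0).

z* = -1.0208.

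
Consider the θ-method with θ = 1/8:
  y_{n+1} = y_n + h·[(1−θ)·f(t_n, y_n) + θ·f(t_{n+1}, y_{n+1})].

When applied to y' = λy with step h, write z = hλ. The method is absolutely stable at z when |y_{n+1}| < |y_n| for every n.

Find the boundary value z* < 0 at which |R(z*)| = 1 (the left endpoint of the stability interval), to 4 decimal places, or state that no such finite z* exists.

Test eqn y'=λy, z=hλ:
  y_{n+1} = y_n + z·[7/8·y_n + 1/8·y_{n+1}] ⇒ (1 − 1/8z)y_{n+1} = (1 + 7/8z)y_n
  ⇒ R(z) = (1 + 7/8z)/(1 − 1/8z).

Solve |R(x)|<1 on ℝ⁻.
x=-1.14: |R|=0.0022
R=−1: 1+7/8x = −1+1/8x ⇒ -3/4x=2 ⇒ x=2/(-3/4)=-2.6667
Confirm numerically:
  x=-2.309: |R|=0.79183 <1
  x=-2.303: |R|=0.78822 <1
  x=-1.852: |R|=0.50386 <1
  x=-1.661: |R|=0.37543 <1
  x=-3.082: |R|=1.22487 >1
  x=-3.063: |R|=1.21495 >1
So |R|<1 on (-2.6667, 0).

left endpoint -2.6667.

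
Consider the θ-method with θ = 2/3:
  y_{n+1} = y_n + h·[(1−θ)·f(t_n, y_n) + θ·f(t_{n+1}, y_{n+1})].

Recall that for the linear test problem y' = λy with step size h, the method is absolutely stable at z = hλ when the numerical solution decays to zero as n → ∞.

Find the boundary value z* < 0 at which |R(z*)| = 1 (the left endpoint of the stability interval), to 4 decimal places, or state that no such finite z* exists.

Set f=λy, z=hλ:
  y_{n+1} = y_n + z·[1/3·y_n + 2/3·y_{n+1}] ⇒ (1 − 2/3z)y_{n+1} = (1 + 1/3z)y_n
  Hence R(z) = (1 + 1/3z)/(1 − 2/3z).

Find x<0 with |R(x)|<1.
x=-1.6: |R|=0.2258
x=-2: |R|=0.1429
x=-10: |R|=0.3043
x=-100: |R|=0.4778
θ=2/3≥1/2 ⇒ |1+1/3x|<|1−2/3x| ∀x<0 ⇒ stable on all of ℝ⁻.

unbounded; (−∞, 0).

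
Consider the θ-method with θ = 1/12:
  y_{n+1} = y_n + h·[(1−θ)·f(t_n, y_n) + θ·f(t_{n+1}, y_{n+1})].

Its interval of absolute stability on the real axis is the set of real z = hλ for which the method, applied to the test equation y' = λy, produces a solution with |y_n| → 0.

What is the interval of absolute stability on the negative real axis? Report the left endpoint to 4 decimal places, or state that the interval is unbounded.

Set f=λy, z=hλ:
  y_{n+1} = y_n + z·[11/12·y_n + 1/12·y_{n+1}] ⇒ (1 − 1/12z)y_{n+1} = (1 + 11/12z)y_n
  so R(z) = (1 + 11/12z)/(1 − 1/12z).

Need |R(x)|<1, x<0.
x=-1.58: |R|=0.3962
R=−1: 1+11/12x = −1+1/12x ⇒ -5/6x=2 ⇒ x=2/(-5/6)=-2.4000
Confirm numerically:
  x=-2.379: |R|=0.98540 <1
  x=-1.218: |R|=0.10576 <1
  x=-1.109: |R|=0.01518 <1
  x=-2.763: |R|=1.24588 >1
  x=-2.697: |R|=1.20208 >1
  x=-2.517: |R|=1.08060 >1
Interval (-2.4000, 0).

z∈(-2.4000,0).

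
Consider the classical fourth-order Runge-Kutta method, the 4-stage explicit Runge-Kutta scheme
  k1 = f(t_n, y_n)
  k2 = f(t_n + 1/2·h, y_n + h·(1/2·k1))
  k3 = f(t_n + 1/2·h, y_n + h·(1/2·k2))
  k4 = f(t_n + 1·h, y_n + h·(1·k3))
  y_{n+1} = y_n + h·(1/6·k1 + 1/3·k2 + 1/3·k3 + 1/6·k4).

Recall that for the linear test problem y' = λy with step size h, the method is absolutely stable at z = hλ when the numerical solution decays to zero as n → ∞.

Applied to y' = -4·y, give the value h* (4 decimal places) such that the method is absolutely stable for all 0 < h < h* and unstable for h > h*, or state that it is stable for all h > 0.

(-2.7853,0); λ=-4 ⇒ h* = 0.6963.

Test eqn y'=λy, z=hλ:
  order 4, 4-stage ⇒ R(z)=1+z+z^2/2+z^3/6+z^4/24
  (e.g. R(-1.05)=0.35896, |R|=0.35896)

Need |R(x)|<1, x<0.
x=-1.05: |R|=0.3590
|R(-3.11)|=1.6106 |R(-2.33)|=0.5043 |R(-1.78)|=0.2825
Bisect:
  x_lo=-3.4018 |R|=2.4032  x_hi=-0.0562 |R|=0.9453
  mid=-1.72902 |R|=0.27663 →hi
  mid=-2.56542 |R|=0.71604 →hi
  mid=-2.98362 |R|=1.34258 →lo
  mid=-2.77452 |R|=0.98388 →hi
  mid=-2.87907 |R|=1.15084 →lo
  mid=-2.82680 |R|=1.06440 →lo
  mid=-2.80066 |R|=1.02341 →lo
  ...
  [-2.78534,-2.78514] ⇒ x*=-2.7853
Stable set (-2.7853, 0).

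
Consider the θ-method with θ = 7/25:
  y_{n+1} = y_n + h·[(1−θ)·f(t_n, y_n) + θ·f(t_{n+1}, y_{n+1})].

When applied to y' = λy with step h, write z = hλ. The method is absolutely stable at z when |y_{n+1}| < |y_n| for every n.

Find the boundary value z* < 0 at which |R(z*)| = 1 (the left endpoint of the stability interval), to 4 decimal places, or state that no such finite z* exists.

On y'=λy, z=hλ:
  y_{n+1} = y_n + z·[18/25·y_n + 7/25·y_{n+1}] ⇒ (1 − 7/25z)y_{n+1} = (1 + 18/25z)y_n
  ⇒ R(z) = (1 + 18/25z)/(1 − 7/25z).

Need |R(x)|<1, x<0.
x=-0.57: |R|=0.5085
R=−1: 1+18/25x = −1+7/25x ⇒ -11/25x=2 ⇒ x=2/(-11/25)=-4.5455
Confirm numerically:
  x=-4.303: |R|=0.95162 <1
  x=-2.399: |R|=0.43505 <1
  x=-2.133: |R|=0.33543 <1
  x=-5.041: |R|=1.09042 >1
  x=-4.813: |R|=1.05014 >1
  x=-4.696: |R|=1.02861 >1
Interval (-4.5455, 0).

left endpoint -4.5455.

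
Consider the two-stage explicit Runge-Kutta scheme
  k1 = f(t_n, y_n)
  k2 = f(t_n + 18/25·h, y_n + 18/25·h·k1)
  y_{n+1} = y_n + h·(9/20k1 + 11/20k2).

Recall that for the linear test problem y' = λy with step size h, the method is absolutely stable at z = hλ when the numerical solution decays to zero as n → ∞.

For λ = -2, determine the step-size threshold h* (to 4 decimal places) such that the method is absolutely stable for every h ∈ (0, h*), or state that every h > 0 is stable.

On y'=λy, z=hλ:
  k1=λy_n ⇒ h·k1=z·y_n;  k2=λ(1+18/25z)y_n ⇒ h·k2=z(1+18/25z)y_n
  y_{n+1}/y_n = 1 + 9/20z + 11/20z(1+18/25z) = 1 + z + 99/250z²
  ⇒ R(z) = 1 + z + 99/250z².

Boundary: |R(x)|=1, x<0.
x=-1.33: |R|=0.3705
R=1: x+99/250x²=0 ⇒ x=−250/99=-2.5253; min R=1−1/(4·99/250)=0.3687>−1
Confirm numerically:
  x=-2.329: |R|=0.81900 <1
  x=-1.333: |R|=0.37065 <1
  x=-1.191: |R|=0.37072 <1
  x=-1.079: |R|=0.38204 <1
  x=-3.081: |R|=1.67805 >1
  x=-2.718: |R|=1.20746 >1
Stable set (-2.5253, 0).

(-2.5253,0); λ=-2 ⇒ h* = (250/99)/2 = 1.2626.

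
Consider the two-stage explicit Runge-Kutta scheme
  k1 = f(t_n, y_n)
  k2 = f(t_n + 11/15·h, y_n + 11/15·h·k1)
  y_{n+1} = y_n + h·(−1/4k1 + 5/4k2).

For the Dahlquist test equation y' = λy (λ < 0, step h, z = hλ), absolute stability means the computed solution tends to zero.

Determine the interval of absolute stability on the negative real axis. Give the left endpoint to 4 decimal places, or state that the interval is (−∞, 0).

(-1.0909, 0).

Test eqn y'=λy, z=hλ:
  k1=λy_n ⇒ h·k1=z·y_n;  k2=λ(1+11/15z)y_n ⇒ h·k2=z(1+11/15z)y_n
  y_{n+1}/y_n = 1 − 1/4z + 5/4z(1+11/15z) = 1 + z + 11/12z²
  Hence R(z) = 1 + z + 11/12z².

Find x<0 with |R(x)|<1.
x=-0.61: |R|=0.7311
R=1: x+11/12x²=0 ⇒ x=−12/11=-1.0909; min R=1−1/(4·11/12)=0.7273>−1
Confirm numerically:
  x=-0.989: |R|=0.90761 <1
  x=-0.826: |R|=0.79942 <1
  x=-0.494: |R|=0.72970 <1
  x=-1.638: |R|=1.82146 >1
  x=-1.195: |R|=1.11402 >1
Stable set (-1.0909, 0).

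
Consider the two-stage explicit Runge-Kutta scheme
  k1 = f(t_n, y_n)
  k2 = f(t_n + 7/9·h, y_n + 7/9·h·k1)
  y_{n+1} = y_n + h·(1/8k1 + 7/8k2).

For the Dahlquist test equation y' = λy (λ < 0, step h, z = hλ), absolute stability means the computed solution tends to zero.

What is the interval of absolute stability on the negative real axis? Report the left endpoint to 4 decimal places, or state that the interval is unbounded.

(-1.4694, 0).

On y'=λy, z=hλ:
  k1=λy_n ⇒ h·k1=z·y_n;  k2=λ(1+7/9z)y_n ⇒ h·k2=z(1+7/9z)y_n
  y_{n+1}/y_n = 1 + 1/8z + 7/8z(1+7/9z) = 1 + z + 49/72z²
  so R(z) = 1 + z + 49/72z².

Solve |R(x)|<1 on ℝ⁻.
x=-0.7: |R|=0.6335
R=1: x+49/72x²=0 ⇒ x=−72/49=-1.4694; min R=1−1/(4·49/72)=0.6327>−1
Confirm numerically:
  x=-1.365: |R|=0.90303 <1
  x=-1.324: |R|=0.86900 <1
  x=-1.254: |R|=0.81618 <1
  x=-0.884: |R|=0.64782 <1
  x=-1.687: |R|=1.24984 >1
  x=-1.643: |R|=1.19413 >1
Interval (-1.4694, 0).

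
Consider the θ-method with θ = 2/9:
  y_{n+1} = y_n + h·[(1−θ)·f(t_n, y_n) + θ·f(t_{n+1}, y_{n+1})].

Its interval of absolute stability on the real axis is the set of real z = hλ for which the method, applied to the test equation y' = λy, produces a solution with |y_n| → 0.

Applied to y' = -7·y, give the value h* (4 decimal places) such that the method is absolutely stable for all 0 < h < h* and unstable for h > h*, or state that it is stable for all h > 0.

(-3.6000,0); λ=-7 ⇒ h* = (18/5)/7 = 0.5143.

With y'=λy (z=hλ):
  y_{n+1} = y_n + z·[7/9·y_n + 2/9·y_{n+1}] ⇒ (1 − 2/9z)y_{n+1} = (1 + 7/9z)y_n
  R(z) = (1 + 7/9z)/(1 − 2/9z).

Boundary: |R(x)|=1, x<0.
x=-1.43: |R|=0.0852
R=−1: 1+7/9x = −1+2/9x ⇒ -5/9x=2 ⇒ x=2/(-5/9)=-3.6000
Confirm numerically:
  x=-3.570: |R|=0.99071 <1
  x=-2.781: |R|=0.71879 <1
  x=-1.959: |R|=0.36484 <1
  x=-3.777: |R|=1.05346 >1
  x=-3.634: |R|=1.01045 >1
So |R|<1 on (-3.6000, 0).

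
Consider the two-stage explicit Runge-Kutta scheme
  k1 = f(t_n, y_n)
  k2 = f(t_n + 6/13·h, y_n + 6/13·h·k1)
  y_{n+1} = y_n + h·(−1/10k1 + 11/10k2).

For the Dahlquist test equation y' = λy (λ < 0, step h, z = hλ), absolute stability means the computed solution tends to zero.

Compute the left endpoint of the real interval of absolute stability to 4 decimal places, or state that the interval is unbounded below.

z* = -1.9697.

Set f=λy, z=hλ:
  k1=λy_n ⇒ h·k1=z·y_n;  k2=λ(1+6/13z)y_n ⇒ h·k2=z(1+6/13z)y_n
  y_{n+1}/y_n = 1 − 1/10z + 11/10z(1+6/13z) = 1 + z + 33/65z²
  ⇒ R(z) = 1 + z + 33/65z².

Boundary: |R(x)|=1, x<0.
x=-0.93: |R|=0.5091
R=1: x+33/65x²=0 ⇒ x=−65/33=-1.9697; min R=1−1/(4·33/65)=0.5076>−1
Confirm numerically:
  x=-1.904: |R|=0.93649 <1
  x=-1.404: |R|=0.59677 <1
  x=-1.350: |R|=0.57527 <1
  x=-0.991: |R|=0.50759 <1
  x=-2.407: |R|=1.53439 >1
  x=-2.229: |R|=1.29344 >1
  x=-2.198: |R|=1.25477 >1
So |R|<1 on (-1.9697, 0).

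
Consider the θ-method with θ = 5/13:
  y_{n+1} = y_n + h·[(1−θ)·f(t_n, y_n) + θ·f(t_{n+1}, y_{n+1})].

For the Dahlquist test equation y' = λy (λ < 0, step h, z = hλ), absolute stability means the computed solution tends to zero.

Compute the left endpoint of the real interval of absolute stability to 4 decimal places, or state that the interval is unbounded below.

Test eqn y'=λy, z=hλ:
  y_{n+1} = y_n + z·[8/13·y_n + 5/13·y_{n+1}] ⇒ (1 − 5/13z)y_{n+1} = (1 + 8/13z)y_n
  ⇒ R(z) = (1 + 8/13z)/(1 − 5/13z).

Find x<0 with |R(x)|<1.
x=-1.05: |R|=0.2521
R=−1: 1+8/13x = −1+5/13x ⇒ -3/13x=2 ⇒ x=2/(-3/13)=-8.6667
Confirm numerically:
  x=-8.540: |R|=0.99318 <1
  x=-8.382: |R|=0.98445 <1
  x=-4.309: |R|=0.62157 <1
  x=-9.121: |R|=1.02326 >1
  x=-9.047: |R|=1.01959 >1
So |R|<1 on (-8.6667, 0).

z* = -8.6667.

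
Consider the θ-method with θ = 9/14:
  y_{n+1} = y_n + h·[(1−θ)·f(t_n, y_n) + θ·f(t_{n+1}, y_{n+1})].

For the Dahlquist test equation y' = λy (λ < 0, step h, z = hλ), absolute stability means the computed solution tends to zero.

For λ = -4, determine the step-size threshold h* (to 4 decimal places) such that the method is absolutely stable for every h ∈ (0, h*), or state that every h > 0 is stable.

unbounded; (−∞, 0). Any h>0 works for λ=-4.

On y'=λy, z=hλ:
  y_{n+1} = y_n + z·[5/14·y_n + 9/14·y_{n+1}] ⇒ (1 − 9/14z)y_{n+1} = (1 + 5/14z)y_n
  Hence R(z) = (1 + 5/14z)/(1 − 9/14z).

Find x<0 with |R(x)|<1.
x=-0.87: |R|=0.4421
x=-2: |R|=0.1250
x=-10: |R|=0.3462
x=-100: |R|=0.5317
θ=9/14≥1/2 ⇒ |1+5/14x|<|1−9/14x| ∀x<0 ⇒ stable on all of ℝ⁻.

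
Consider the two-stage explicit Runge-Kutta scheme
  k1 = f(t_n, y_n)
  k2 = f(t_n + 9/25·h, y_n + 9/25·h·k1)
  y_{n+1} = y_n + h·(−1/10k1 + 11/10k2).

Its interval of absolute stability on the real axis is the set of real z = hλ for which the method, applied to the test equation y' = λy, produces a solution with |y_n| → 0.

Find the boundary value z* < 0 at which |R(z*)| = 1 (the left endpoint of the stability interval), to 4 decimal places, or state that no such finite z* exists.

With y'=λy (z=hλ):
  k1=λy_n ⇒ h·k1=z·y_n;  k2=λ(1+9/25z)y_n ⇒ h·k2=z(1+9/25z)y_n
  y_{n+1}/y_n = 1 − 1/10z + 11/10z(1+9/25z) = 1 + z + 99/250z²
  Hence R(z) = 1 + z + 99/250z².

Solve |R(x)|<1 on ℝ⁻.
x=-0.91: |R|=0.4179
R=1: x+99/250x²=0 ⇒ x=−250/99=-2.5253; min R=1−1/(4·99/250)=0.3687>−1
Confirm numerically:
  x=-2.287: |R|=0.78423 <1
  x=-1.744: |R|=0.46045 <1
  x=-1.662: |R|=0.43185 <1
  x=-2.742: |R|=1.23535 >1
  x=-2.653: |R|=1.13421 >1
  x=-2.610: |R|=1.08759 >1
Stable set (-2.5253, 0).

left endpoint -2.5253.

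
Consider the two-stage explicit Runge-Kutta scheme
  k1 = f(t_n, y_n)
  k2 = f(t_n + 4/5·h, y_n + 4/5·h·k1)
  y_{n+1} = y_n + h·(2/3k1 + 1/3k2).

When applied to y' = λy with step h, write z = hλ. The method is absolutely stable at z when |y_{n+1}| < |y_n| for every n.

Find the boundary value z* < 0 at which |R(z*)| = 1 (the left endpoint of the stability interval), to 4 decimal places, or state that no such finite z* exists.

left endpoint -3.7500.

Test eqn y'=λy, z=hλ:
  k1=λy_n ⇒ h·k1=z·y_n;  k2=λ(1+4/5z)y_n ⇒ h·k2=z(1+4/5z)y_n
  y_{n+1}/y_n = 1 + 2/3z + 1/3z(1+4/5z) = 1 + z + 4/15z²
  ⇒ R(z) = 1 + z + 4/15z².

Need |R(x)|<1, x<0.
x=-1.16: |R|=0.1988
R=1: x+4/15x²=0 ⇒ x=−15/4=-3.7500; min R=1−1/(4·4/15)=0.0625>−1
Confirm numerically:
  x=-3.693: |R|=0.94387 <1
  x=-2.849: |R|=0.31548 <1
  x=-1.711: |R|=0.06967 <1
  x=-1.573: |R|=0.08682 <1
  x=-4.231: |R|=1.54270 >1
  x=-3.810: |R|=1.06096 >1
  x=-3.771: |R|=1.02112 >1
So |R|<1 on (-3.7500, 0).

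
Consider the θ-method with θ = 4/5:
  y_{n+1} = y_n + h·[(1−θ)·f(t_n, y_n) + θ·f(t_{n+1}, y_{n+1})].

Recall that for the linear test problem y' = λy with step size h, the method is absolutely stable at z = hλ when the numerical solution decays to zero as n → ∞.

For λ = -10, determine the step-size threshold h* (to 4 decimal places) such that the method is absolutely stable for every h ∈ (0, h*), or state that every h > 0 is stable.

On y'=λy, z=hλ:
  y_{n+1} = y_n + z·[1/5·y_n + 4/5·y_{n+1}] ⇒ (1 − 4/5z)y_{n+1} = (1 + 1/5z)y_n
  ⇒ R(z) = (1 + 1/5z)/(1 − 4/5z).

Solve |R(x)|<1 on ℝ⁻.
x=-1.56: |R|=0.3060
x=-2: |R|=0.2308
x=-10: |R|=0.1111
x=-100: |R|=0.2346
θ=4/5≥1/2 ⇒ |1+1/5x|<|1−4/5x| ∀x<0 ⇒ unbounded interval.

interval (−∞, 0). Any h>0 works for λ=-10.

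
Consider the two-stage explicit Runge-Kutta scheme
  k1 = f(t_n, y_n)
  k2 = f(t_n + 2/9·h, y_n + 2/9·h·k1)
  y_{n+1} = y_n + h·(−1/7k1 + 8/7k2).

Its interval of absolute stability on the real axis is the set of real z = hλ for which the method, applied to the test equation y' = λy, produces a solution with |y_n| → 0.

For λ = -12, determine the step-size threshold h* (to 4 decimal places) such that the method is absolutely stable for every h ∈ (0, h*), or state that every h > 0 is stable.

Test eqn y'=λy, z=hλ:
  k1=λy_n ⇒ h·k1=z·y_n;  k2=λ(1+2/9z)y_n ⇒ h·k2=z(1+2/9z)y_n
  y_{n+1}/y_n = 1 − 1/7z + 8/7z(1+2/9z) = 1 + z + 16/63z²
  Hence R(z) = 1 + z + 16/63z².

Boundary: |R(x)|=1, x<0.
x=-0.67: |R|=0.4440
R=1: x+16/63x²=0 ⇒ x=−63/16=-3.9375; min R=1−1/(4·16/63)=0.0156>−1
Confirm numerically:
  x=-3.172: |R|=0.38332 <1
  x=-2.827: |R|=0.20270 <1
  x=-2.208: |R|=0.03016 <1
  x=-4.336: |R|=1.43883 >1
  x=-4.087: |R|=1.15518 >1
  x=-4.068: |R|=1.13483 >1
So |R|<1 on (-3.9375, 0).

(-3.9375,0); λ=-12 ⇒ h* = (63/16)/12 = 0.3281.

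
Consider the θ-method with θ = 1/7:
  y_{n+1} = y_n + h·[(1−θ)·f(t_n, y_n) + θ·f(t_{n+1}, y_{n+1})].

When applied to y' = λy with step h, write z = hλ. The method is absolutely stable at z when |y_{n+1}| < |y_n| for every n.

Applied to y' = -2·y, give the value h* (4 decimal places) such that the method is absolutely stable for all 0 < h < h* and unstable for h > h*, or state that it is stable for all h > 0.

(-2.8000,0); λ=-2 ⇒ h* = (14/5)/2 = 1.4000.

Set f=λy, z=hλ:
  y_{n+1} = y_n + z·[6/7·y_n + 1/7·y_{n+1}] ⇒ (1 − 1/7z)y_{n+1} = (1 + 6/7z)y_n
  R(z) = (1 + 6/7z)/(1 − 1/7z).

Need |R(x)|<1, x<0.
x=-0.53: |R|=0.5073
R=−1: 1+6/7x = −1+1/7x ⇒ -5/7x=2 ⇒ x=2/(-5/7)=-2.8000
Confirm numerically:
  x=-2.514: |R|=0.84970 <1
  x=-1.754: |R|=0.40256 <1
  x=-1.300: |R|=0.09639 <1
  x=-1.242: |R|=0.05484 <1
  x=-3.263: |R|=1.22557 >1
  x=-3.178: |R|=1.18569 >1
  x=-3.007: |R|=1.10343 >1
Stable set (-2.8000, 0).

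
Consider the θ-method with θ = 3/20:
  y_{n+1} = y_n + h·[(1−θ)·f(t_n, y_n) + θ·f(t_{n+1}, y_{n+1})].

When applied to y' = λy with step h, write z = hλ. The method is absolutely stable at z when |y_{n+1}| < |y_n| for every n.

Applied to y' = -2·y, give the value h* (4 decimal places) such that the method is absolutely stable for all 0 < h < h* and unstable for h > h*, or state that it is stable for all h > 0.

(-2.8571,0); λ=-2 ⇒ h* = (20/7)/2 = 1.4286.

With y'=λy (z=hλ):
  y_{n+1} = y_n + z·[17/20·y_n + 3/20·y_{n+1}] ⇒ (1 − 3/20z)y_{n+1} = (1 + 17/20z)y_n
  R(z) = (1 + 17/20z)/(1 − 3/20z).

Boundary: |R(x)|=1, x<0.
x=-1.38: |R|=0.1433
R=−1: 1+17/20x = −1+3/20x ⇒ -7/10x=2 ⇒ x=2/(-7/10)=-2.8571
Confirm numerically:
  x=-2.788: |R|=0.96587 <1
  x=-2.727: |R|=0.93535 <1
  x=-2.250: |R|=0.68224 <1
  x=-1.161: |R|=0.01120 <1
  x=-3.440: |R|=1.26913 >1
  x=-3.368: |R|=1.23758 >1
  x=-3.172: |R|=1.14934 >1
Interval (-2.8571, 0).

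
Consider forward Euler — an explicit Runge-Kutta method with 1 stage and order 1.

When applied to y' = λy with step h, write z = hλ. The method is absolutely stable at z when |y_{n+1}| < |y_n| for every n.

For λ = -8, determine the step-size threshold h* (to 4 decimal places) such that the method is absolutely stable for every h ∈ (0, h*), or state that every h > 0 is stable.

Set f=λy, z=hλ:
  order 1, 1-stage ⇒ R(z)=1+z
  (e.g. R(-1.34)=-0.34000, |R|=0.34000)

Find x<0 with |R(x)|<1.
x=-1.34: |R|=0.3400
|R(-1.39)|=0.3900 |R(-1.11)|=0.1100 |R(-1.01)|=0.0100
Bisect:
  x_lo=-2.5595 |R|=1.5595  x_hi=-0.0704 |R|=0.9296
  mid=-1.31497 |R|=0.31497 →hi
  mid=-1.93725 |R|=0.93725 →hi
  mid=-2.24840 |R|=1.24840 →lo
  mid=-2.09283 |R|=1.09283 →lo
  mid=-2.01504 |R|=1.01504 →lo
  mid=-1.97615 |R|=0.97615 →hi
  mid=-1.99559 |R|=0.99559 →hi
  mid=-2.00532 |R|=1.00532 →lo
  mid=-2.00046 |R|=1.00046 →lo
  ...
  [-2.00015,-2.00000] ⇒ x*=-2.0000
Interval (-2.0000, 0).

(-2.0000,0); λ=-8 ⇒ h* = 0.2500.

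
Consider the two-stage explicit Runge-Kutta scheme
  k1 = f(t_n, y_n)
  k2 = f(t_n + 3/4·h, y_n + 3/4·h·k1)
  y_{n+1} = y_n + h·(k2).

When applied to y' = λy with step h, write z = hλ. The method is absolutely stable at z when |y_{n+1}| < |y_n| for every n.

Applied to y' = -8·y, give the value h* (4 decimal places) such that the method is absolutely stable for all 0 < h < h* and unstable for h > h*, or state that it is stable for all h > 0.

(-1.3333,0); λ=-8 ⇒ h* = (4/3)/8 = 0.1667.

Set f=λy, z=hλ:
  k1=λy_n ⇒ h·k1=z·y_n;  k2=λ(1+3/4z)y_n ⇒ h·k2=z(1+3/4z)y_n
  y_{n+1}/y_n = 1 + z(1+3/4z) = 1 + z + 3/4z²
  R(z) = 1 + z + 3/4z².

Find x<0 with |R(x)|<1.
x=-1.67: |R|=1.4217
R=1: x+3/4x²=0 ⇒ x=−4/3=-1.3333; min R=1−1/(4·3/4)=0.6667>−1
Confirm numerically:
  x=-1.280: |R|=0.94880 <1
  x=-1.096: |R|=0.80491 <1
  x=-0.957: |R|=0.72989 <1
  x=-0.781: |R|=0.67647 <1
  x=-1.893: |R|=1.79459 >1
  x=-1.863: |R|=1.74008 >1
  x=-1.729: |R|=1.51308 >1
So |R|<1 on (-1.3333, 0).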